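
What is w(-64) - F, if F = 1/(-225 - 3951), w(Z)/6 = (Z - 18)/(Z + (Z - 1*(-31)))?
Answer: 2054689/405072 ≈ 5.0724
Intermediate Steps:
w(Z) = 6*(-18 + Z)/(31 + 2*Z) (w(Z) = 6*((Z - 18)/(Z + (Z - 1*(-31)))) = 6*((-18 + Z)/(Z + (Z + 31))) = 6*((-18 + Z)/(Z + (31 + Z))) = 6*((-18 + Z)/(31 + 2*Z)) = 6*(-18 + Z)/(31 + 2*Z))
F = -1/4176 (F = 1/(-4176) = -1/4176 ≈ -0.00023946)
w(-64) - F = 6*(-18 - 64)/(31 + 2*(-64)) - 1*(-1/4176) = 6*(-82)/(31 - 128) + 1/4176 = 6*(-82)/(-97) + 1/4176 = 6*(-1/97)*(-82) + 1/4176 = 492/97 + 1/4176 = 2054689/405072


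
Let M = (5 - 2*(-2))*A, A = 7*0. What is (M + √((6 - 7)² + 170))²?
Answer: 171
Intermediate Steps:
A = 0
M = 0 (M = (5 - 2*(-2))*0 = (5 + 4)*0 = 9*0 = 0)
(M + √((6 - 7)² + 170))² = (0 + √((6 - 7)² + 170))² = (0 + √((-1)² + 170))² = (0 + √(1 + 170))² = (0 + √171)² = (0 + 3*√19)² = (3*√19)² = 171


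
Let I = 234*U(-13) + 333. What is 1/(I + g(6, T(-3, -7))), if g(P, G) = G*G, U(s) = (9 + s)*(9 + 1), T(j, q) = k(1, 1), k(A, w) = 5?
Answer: -1/9002 ≈ -0.00011109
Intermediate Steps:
T(j, q) = 5
U(s) = 90 + 10*s (U(s) = (9 + s)*10 = 90 + 10*s)
g(P, G) = G²
I = -9027 (I = 234*(90 + 10*(-13)) + 333 = 234*(90 - 130) + 333 = 234*(-40) + 333 = -9360 + 333 = -9027)
1/(I + g(6, T(-3, -7))) = 1/(-9027 + 5²) = 1/(-9027 + 25) = 1/(-9002) = -1/9002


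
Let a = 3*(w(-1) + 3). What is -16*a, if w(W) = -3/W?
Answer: -288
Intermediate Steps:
a = 18 (a = 3*(-3/(-1) + 3) = 3*(-3*(-1) + 3) = 3*(3 + 3) = 3*6 = 18)
-16*a = -16*18 = -288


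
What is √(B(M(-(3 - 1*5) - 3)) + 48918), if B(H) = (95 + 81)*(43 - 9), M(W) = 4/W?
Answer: √54902 ≈ 234.31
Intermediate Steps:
B(H) = 5984 (B(H) = 176*34 = 5984)
√(B(M(-(3 - 1*5) - 3)) + 48918) = √(5984 + 48918) = √54902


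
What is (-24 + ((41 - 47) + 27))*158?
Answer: -474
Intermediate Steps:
(-24 + ((41 - 47) + 27))*158 = (-24 + (-6 + 27))*158 = (-24 + 21)*158 = -3*158 = -474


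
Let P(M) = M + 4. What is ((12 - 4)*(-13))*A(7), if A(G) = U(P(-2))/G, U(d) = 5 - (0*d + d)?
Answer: -312/7 ≈ -44.571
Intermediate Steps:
P(M) = 4 + M
U(d) = 5 - d (U(d) = 5 - (0 + d) = 5 - d)
A(G) = 3/G (A(G) = (5 - (4 - 2))/G = (5 - 1*2)/G = (5 - 2)/G = 3/G)
((12 - 4)*(-13))*A(7) = ((12 - 4)*(-13))*(3/7) = (8*(-13))*(3*(1/7)) = -104*3/7 = -312/7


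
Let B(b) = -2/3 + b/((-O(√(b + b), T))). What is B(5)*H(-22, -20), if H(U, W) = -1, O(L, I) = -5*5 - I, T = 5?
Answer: ½ ≈ 0.50000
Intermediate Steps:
O(L, I) = -25 - I
B(b) = -⅔ + b/30 (B(b) = -2/3 + b/((-(-25 - 1*5))) = -2*⅓ + b/((-(-25 - 5))) = -⅔ + b/((-1*(-30))) = -⅔ + b/30)
B(5)*H(-22, -20) = (-⅔ + (1/30)*5)*(-1) = (-⅔ + ⅙)*(-1) = -½*(-1) = ½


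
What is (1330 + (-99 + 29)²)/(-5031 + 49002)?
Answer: 6230/43971 ≈ 0.14168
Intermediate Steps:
(1330 + (-99 + 29)²)/(-5031 + 49002) = (1330 + (-70)²)/43971 = (1330 + 4900)*(1/43971) = 6230*(1/43971) = 6230/43971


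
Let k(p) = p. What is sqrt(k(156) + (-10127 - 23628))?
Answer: I*sqrt(33599) ≈ 183.3*I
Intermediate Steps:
sqrt(k(156) + (-10127 - 23628)) = sqrt(156 + (-10127 - 23628)) = sqrt(156 - 33755) = sqrt(-33599) = I*sqrt(33599)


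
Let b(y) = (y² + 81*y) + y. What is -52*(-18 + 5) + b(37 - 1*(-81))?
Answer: 24276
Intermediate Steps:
b(y) = y² + 82*y
-52*(-18 + 5) + b(37 - 1*(-81)) = -52*(-18 + 5) + (37 - 1*(-81))*(82 + (37 - 1*(-81))) = -52*(-13) + (37 + 81)*(82 + (37 + 81)) = 676 + 118*(82 + 118) = 676 + 118*200 = 676 + 23600 = 24276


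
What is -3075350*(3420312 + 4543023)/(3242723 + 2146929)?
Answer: -12245021146125/2694826 ≈ -4.5439e+6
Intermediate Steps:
-3075350*(3420312 + 4543023)/(3242723 + 2146929) = -3075350/(5389652/7963335) = -3075350/(5389652*(1/7963335)) = -3075350/5389652/7963335 = -3075350*7963335/5389652 = -12245021146125/2694826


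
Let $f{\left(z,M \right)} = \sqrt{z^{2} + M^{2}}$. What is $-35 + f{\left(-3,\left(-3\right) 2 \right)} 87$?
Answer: $-35 + 261 \sqrt{5} \approx 548.61$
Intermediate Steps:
$f{\left(z,M \right)} = \sqrt{M^{2} + z^{2}}$
$-35 + f{\left(-3,\left(-3\right) 2 \right)} 87 = -35 + \sqrt{\left(\left(-3\right) 2\right)^{2} + \left(-3\right)^{2}} \cdot 87 = -35 + \sqrt{\left(-6\right)^{2} + 9} \cdot 87 = -35 + \sqrt{36 + 9} \cdot 87 = -35 + \sqrt{45} \cdot 87 = -35 + 3 \sqrt{5} \cdot 87 = -35 + 261 \sqrt{5}$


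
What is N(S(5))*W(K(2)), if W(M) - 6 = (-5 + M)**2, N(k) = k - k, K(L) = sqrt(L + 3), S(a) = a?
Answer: 0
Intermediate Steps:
K(L) = sqrt(3 + L)
N(k) = 0
W(M) = 6 + (-5 + M)**2
N(S(5))*W(K(2)) = 0*(6 + (-5 + sqrt(3 + 2))**2) = 0*(6 + (-5 + sqrt(5))**2) = 0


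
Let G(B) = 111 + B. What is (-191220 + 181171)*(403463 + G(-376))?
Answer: -4051736702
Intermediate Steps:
(-191220 + 181171)*(403463 + G(-376)) = (-191220 + 181171)*(403463 + (111 - 376)) = -10049*(403463 - 265) = -10049*403198 = -4051736702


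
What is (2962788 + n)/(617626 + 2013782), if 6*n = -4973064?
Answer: 266743/328926 ≈ 0.81095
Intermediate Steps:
n = -828844 (n = (⅙)*(-4973064) = -828844)
(2962788 + n)/(617626 + 2013782) = (2962788 - 828844)/(617626 + 2013782) = 2133944/2631408 = 2133944*(1/2631408) = 266743/328926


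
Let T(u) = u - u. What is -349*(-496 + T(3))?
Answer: 173104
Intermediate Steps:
T(u) = 0
-349*(-496 + T(3)) = -349*(-496 + 0) = -349*(-496) = 173104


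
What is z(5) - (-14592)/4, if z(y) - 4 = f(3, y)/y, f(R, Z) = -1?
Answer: 18259/5 ≈ 3651.8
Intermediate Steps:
z(y) = 4 - 1/y
z(5) - (-14592)/4 = (4 - 1/5) - (-14592)/4 = (4 - 1*1/5) - (-14592)/4 = (4 - 1/5) - 114*(-32) = 19/5 + 3648 = 18259/5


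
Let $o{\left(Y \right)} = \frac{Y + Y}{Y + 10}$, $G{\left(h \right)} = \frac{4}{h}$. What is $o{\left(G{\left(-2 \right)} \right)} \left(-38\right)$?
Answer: $19$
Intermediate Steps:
$o{\left(Y \right)} = \frac{2 Y}{10 + Y}$
$o{\left(G{\left(-2 \right)} \right)} \left(-38\right) = \frac{2 \frac{4}{-2}}{10 + \frac{4}{-2}} \left(-38\right) = \frac{2 \cdot 4 \left(- \frac{1}{2}\right)}{10 + 4 \left(- \frac{1}{2}\right)} \left(-38\right) = 2 \left(-2\right) \frac{1}{10 - 2} \left(-38\right) = 2 \left(-2\right) \frac{1}{8} \left(-38\right) = \left(- \frac{1}{2}\right) \left(-38\right) = 19$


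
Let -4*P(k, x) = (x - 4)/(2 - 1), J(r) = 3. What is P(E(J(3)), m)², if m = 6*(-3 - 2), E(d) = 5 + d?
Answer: 289/4 ≈ 72.250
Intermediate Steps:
m = -30 (m = 6*(-5) = -30)
P(k, x) = 1 - x/4 (P(k, x) = -(x - 4)/(4*(2 - 1)) = -(-4 + x)/(4*1) = -(-4 + x)/4 = 1 - x/4)
P(E(J(3)), m)² = (1 - ¼*(-30))² = (1 + 15/2)² = (17/2)² = 289/4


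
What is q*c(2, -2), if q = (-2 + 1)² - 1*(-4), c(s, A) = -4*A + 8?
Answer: 80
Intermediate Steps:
c(s, A) = 8 - 4*A
q = 5 (q = (-1)² + 4 = 1 + 4 = 5)
q*c(2, -2) = 5*(8 - 4*(-2)) = 5*(8 + 8) = 5*16 = 80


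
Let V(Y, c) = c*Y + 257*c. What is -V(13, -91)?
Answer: 24570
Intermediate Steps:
V(Y, c) = 257*c + Y*c (V(Y, c) = Y*c + 257*c = 257*c + Y*c)
-V(13, -91) = -(-91)*(257 + 13) = -(-91)*270 = -1*(-24570) = 24570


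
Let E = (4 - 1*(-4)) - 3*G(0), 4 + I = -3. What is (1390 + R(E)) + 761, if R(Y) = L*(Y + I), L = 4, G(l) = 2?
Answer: 2131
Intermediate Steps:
I = -7 (I = -4 - 3 = -7)
E = 2 (E = (4 - 1*(-4)) - 3*2 = (4 + 4) - 6 = 8 - 6 = 2)
R(Y) = -28 + 4*Y (R(Y) = 4*(Y - 7) = 4*(-7 + Y) = -28 + 4*Y)
(1390 + R(E)) + 761 = (1390 + (-28 + 4*2)) + 761 = (1390 + (-28 + 8)) + 761 = (1390 - 20) + 761 = 1370 + 761 = 2131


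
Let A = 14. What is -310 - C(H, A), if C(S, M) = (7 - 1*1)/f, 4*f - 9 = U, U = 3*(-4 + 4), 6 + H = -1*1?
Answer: -938/3 ≈ -312.67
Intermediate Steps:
H = -7 (H = -6 - 1*1 = -6 - 1 = -7)
U = 0 (U = 3*0 = 0)
f = 9/4 (f = 9/4 + (¼)*0 = 9/4 + 0 = 9/4 ≈ 2.2500)
C(S, M) = 8/3 (C(S, M) = (7 - 1*1)/(9/4) = (7 - 1)*(4/9) = 6*(4/9) = 8/3)
-310 - C(H, A) = -310 - 1*8/3 = -310 - 8/3 = -938/3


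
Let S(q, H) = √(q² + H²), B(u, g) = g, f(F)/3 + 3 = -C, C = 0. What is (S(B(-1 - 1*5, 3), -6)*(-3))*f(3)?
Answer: 81*√5 ≈ 181.12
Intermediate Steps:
f(F) = -9 (f(F) = -9 + 3*(-1*0) = -9 + 3*0 = -9 + 0 = -9)
S(q, H) = √(H² + q²)
(S(B(-1 - 1*5, 3), -6)*(-3))*f(3) = (√((-6)² + 3²)*(-3))*(-9) = (√(36 + 9)*(-3))*(-9) = (√45*(-3))*(-9) = ((3*√5)*(-3))*(-9) = -9*√5*(-9) = 81*√5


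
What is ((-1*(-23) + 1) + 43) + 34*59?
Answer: 2073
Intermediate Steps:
((-1*(-23) + 1) + 43) + 34*59 = ((23 + 1) + 43) + 2006 = (24 + 43) + 2006 = 67 + 2006 = 2073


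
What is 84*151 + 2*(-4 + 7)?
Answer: 12690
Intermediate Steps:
84*151 + 2*(-4 + 7) = 12684 + 2*3 = 12684 + 6 = 12690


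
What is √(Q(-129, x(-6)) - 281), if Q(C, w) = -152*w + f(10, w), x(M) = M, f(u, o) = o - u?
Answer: √615 ≈ 24.799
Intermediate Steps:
Q(C, w) = -10 - 151*w (Q(C, w) = -152*w + (w - 1*10) = -152*w + (w - 10) = -152*w + (-10 + w) = -10 - 151*w)
√(Q(-129, x(-6)) - 281) = √((-10 - 151*(-6)) - 281) = √((-10 + 906) - 281) = √(896 - 281) = √615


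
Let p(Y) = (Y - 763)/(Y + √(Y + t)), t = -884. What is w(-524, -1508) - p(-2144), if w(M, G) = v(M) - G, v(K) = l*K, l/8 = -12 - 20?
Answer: 155990238380/1149941 - 2907*I*√757/2299882 ≈ 1.3565e+5 - 0.034777*I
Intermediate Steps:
l = -256 (l = 8*(-12 - 20) = 8*(-32) = -256)
v(K) = -256*K
w(M, G) = -G - 256*M (w(M, G) = -256*M - G = -G - 256*M)
p(Y) = (-763 + Y)/(Y + √(-884 + Y)) (p(Y) = (Y - 763)/(Y + √(Y - 884)) = (-763 + Y)/(Y + √(-884 + Y)))
w(-524, -1508) - p(-2144) = (-1*(-1508) - 256*(-524)) - (-763 - 2144)/(-2144 + √(-884 - 2144)) = (1508 + 134144) - (-2907)/(-2144 + √(-3028)) = 135652 - (-2907)/(-2144 + 2*I*√757) = 135652 + 2907/(-2144 + 2*I*√757)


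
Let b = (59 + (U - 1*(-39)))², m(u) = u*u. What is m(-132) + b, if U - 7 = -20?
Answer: 24649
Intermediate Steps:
U = -13 (U = 7 - 20 = -13)
m(u) = u²
b = 7225 (b = (59 + (-13 - 1*(-39)))² = (59 + (-13 + 39))² = (59 + 26)² = 85² = 7225)
m(-132) + b = (-132)² + 7225 = 17424 + 7225 = 24649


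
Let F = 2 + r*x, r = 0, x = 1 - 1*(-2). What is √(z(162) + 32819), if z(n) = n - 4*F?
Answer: √32973 ≈ 181.58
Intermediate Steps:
x = 3 (x = 1 + 2 = 3)
F = 2 (F = 2 + 0*3 = 2 + 0 = 2)
z(n) = -8 + n (z(n) = n - 4*2 = n - 8 = -8 + n)
√(z(162) + 32819) = √((-8 + 162) + 32819) = √(154 + 32819) = √32973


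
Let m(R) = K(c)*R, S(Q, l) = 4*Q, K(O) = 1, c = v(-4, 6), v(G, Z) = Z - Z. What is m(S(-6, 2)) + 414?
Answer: 390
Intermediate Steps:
v(G, Z) = 0
c = 0
m(R) = R (m(R) = 1*R = R)
m(S(-6, 2)) + 414 = 4*(-6) + 414 = -24 + 414 = 390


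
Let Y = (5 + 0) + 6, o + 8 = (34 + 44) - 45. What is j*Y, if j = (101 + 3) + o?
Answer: 1419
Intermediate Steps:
o = 25 (o = -8 + ((34 + 44) - 45) = -8 + (78 - 45) = -8 + 33 = 25)
Y = 11 (Y = 5 + 6 = 11)
j = 129 (j = (101 + 3) + 25 = 104 + 25 = 129)
j*Y = 129*11 = 1419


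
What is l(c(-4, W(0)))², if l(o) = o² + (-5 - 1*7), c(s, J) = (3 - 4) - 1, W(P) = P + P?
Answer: 64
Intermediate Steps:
W(P) = 2*P
c(s, J) = -2 (c(s, J) = -1 - 1 = -2)
l(o) = -12 + o² (l(o) = o² + (-5 - 7) = o² - 12 = -12 + o²)
l(c(-4, W(0)))² = (-12 + (-2)²)² = (-12 + 4)² = (-8)² = 64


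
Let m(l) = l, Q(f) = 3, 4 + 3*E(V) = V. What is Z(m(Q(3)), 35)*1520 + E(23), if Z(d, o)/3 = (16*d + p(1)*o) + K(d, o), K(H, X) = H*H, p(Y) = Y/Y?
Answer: 1258579/3 ≈ 4.1953e+5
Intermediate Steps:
E(V) = -4/3 + V/3
p(Y) = 1
K(H, X) = H²
Z(d, o) = 3*o + 3*d² + 48*d (Z(d, o) = 3*((16*d + 1*o) + d²) = 3*((16*d + o) + d²) = 3*((o + 16*d) + d²) = 3*(o + d² + 16*d) = 3*o + 3*d² + 48*d)
Z(m(Q(3)), 35)*1520 + E(23) = (3*35 + 3*3² + 48*3)*1520 + (-4/3 + (⅓)*23) = (105 + 3*9 + 144)*1520 + (-4/3 + 23/3) = (105 + 27 + 144)*1520 + 19/3 = 276*1520 + 19/3 = 419520 + 19/3 = 1258579/3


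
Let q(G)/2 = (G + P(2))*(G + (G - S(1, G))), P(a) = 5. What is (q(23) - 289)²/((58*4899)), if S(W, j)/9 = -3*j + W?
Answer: 1336560481/284142 ≈ 4703.8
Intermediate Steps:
S(W, j) = -27*j + 9*W (S(W, j) = 9*(-3*j + W) = 9*(W - 3*j) = -27*j + 9*W)
q(G) = 2*(-9 + 29*G)*(5 + G) (q(G) = 2*((G + 5)*(G + (G - (-27*G + 9*1)))) = 2*((5 + G)*(G + (G - (-27*G + 9)))) = 2*((5 + G)*(G + (G - (9 - 27*G)))) = 2*((5 + G)*(G + (G + (-9 + 27*G)))) = 2*((5 + G)*(G + (-9 + 28*G))) = 2*((5 + G)*(-9 + 29*G)) = 2*((-9 + 29*G)*(5 + G)) = 2*(-9 + 29*G)*(5 + G))
(q(23) - 289)²/((58*4899)) = ((-90 + 58*23² + 272*23) - 289)²/((58*4899)) = ((-90 + 58*529 + 6256) - 289)²/284142 = ((-90 + 30682 + 6256) - 289)²*(1/284142) = (36848 - 289)²*(1/284142) = 36559²*(1/284142) = 1336560481*(1/284142) = 1336560481/284142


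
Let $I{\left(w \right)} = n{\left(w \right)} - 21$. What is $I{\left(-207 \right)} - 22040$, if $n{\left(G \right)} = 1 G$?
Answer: $-22268$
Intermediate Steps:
$n{\left(G \right)} = G$
$I{\left(w \right)} = -21 + w$ ($I{\left(w \right)} = w - 21 = -21 + w$)
$I{\left(-207 \right)} - 22040 = \left(-21 - 207\right) - 22040 = -228 - 22040 = -22268$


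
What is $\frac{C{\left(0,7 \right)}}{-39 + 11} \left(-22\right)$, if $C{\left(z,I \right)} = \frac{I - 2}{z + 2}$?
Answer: $\frac{55}{28} \approx 1.9643$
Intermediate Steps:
$C{\left(z,I \right)} = \frac{-2 + I}{2 + z}$
$\frac{C{\left(0,7 \right)}}{-39 + 11} \left(-22\right) = \frac{\frac{1}{2 + 0} \left(-2 + 7\right)}{-39 + 11} \left(-22\right) = \frac{\frac{1}{2} \cdot 5}{-28} \left(-22\right) = \frac{1}{2} \cdot 5 \left(- \frac{1}{28}\right) \left(-22\right) = \frac{5}{2} \left(- \frac{1}{28}\right) \left(-22\right) = \left(- \frac{5}{56}\right) \left(-22\right) = \frac{55}{28}$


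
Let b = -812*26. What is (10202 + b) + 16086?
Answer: 5176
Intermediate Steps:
b = -21112
(10202 + b) + 16086 = (10202 - 21112) + 16086 = -10910 + 16086 = 5176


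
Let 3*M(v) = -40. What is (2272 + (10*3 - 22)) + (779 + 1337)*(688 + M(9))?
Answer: 4289624/3 ≈ 1.4299e+6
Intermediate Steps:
M(v) = -40/3 (M(v) = (1/3)*(-40) = -40/3)
(2272 + (10*3 - 22)) + (779 + 1337)*(688 + M(9)) = (2272 + (10*3 - 22)) + (779 + 1337)*(688 - 40/3) = (2272 + (30 - 22)) + 2116*(2024/3) = (2272 + 8) + 4282784/3 = 2280 + 4282784/3 = 4289624/3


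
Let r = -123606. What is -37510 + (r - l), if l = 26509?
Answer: -187625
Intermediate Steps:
-37510 + (r - l) = -37510 + (-123606 - 1*26509) = -37510 + (-123606 - 26509) = -37510 - 150115 = -187625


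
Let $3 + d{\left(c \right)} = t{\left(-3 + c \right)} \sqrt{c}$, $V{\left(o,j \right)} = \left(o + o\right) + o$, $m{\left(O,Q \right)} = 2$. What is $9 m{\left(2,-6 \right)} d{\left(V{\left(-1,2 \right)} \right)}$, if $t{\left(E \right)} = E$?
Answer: $-54 - 108 i \sqrt{3} \approx -54.0 - 187.06 i$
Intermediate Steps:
$V{\left(o,j \right)} = 3 o$ ($V{\left(o,j \right)} = 2 o + o = 3 o$)
$d{\left(c \right)} = -3 + \sqrt{c} \left(-3 + c\right)$ ($d{\left(c \right)} = -3 + \left(-3 + c\right) \sqrt{c} = -3 + \sqrt{c} \left(-3 + c\right)$)
$9 m{\left(2,-6 \right)} d{\left(V{\left(-1,2 \right)} \right)} = 9 \cdot 2 \left(-3 + \sqrt{3 \left(-1\right)} \left(-3 + 3 \left(-1\right)\right)\right) = 18 \left(-3 + \sqrt{-3} \left(-3 - 3\right)\right) = 18 \left(-3 + i \sqrt{3} \left(-6\right)\right) = 18 \left(-3 - 6 i \sqrt{3}\right) = -54 - 108 i \sqrt{3}$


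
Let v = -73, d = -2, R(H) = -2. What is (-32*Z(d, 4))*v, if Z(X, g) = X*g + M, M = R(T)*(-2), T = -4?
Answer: -9344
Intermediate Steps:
M = 4 (M = -2*(-2) = 4)
Z(X, g) = 4 + X*g (Z(X, g) = X*g + 4 = 4 + X*g)
(-32*Z(d, 4))*v = -32*(4 - 2*4)*(-73) = -32*(4 - 8)*(-73) = -32*(-4)*(-73) = 128*(-73) = -9344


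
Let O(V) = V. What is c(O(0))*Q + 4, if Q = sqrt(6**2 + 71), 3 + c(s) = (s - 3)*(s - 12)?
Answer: 4 + 33*sqrt(107) ≈ 345.35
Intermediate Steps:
c(s) = -3 + (-12 + s)*(-3 + s) (c(s) = -3 + (s - 3)*(s - 12) = -3 + (-3 + s)*(-12 + s) = -3 + (-12 + s)*(-3 + s))
Q = sqrt(107) (Q = sqrt(36 + 71) = sqrt(107) ≈ 10.344)
c(O(0))*Q + 4 = (33 + 0**2 - 15*0)*sqrt(107) + 4 = (33 + 0 + 0)*sqrt(107) + 4 = 33*sqrt(107) + 4 = 4 + 33*sqrt(107)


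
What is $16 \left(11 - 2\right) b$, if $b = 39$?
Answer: $5616$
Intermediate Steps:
$16 \left(11 - 2\right) b = 16 \left(11 - 2\right) 39 = 16 \cdot 9 \cdot 39 = 144 \cdot 39 = 5616$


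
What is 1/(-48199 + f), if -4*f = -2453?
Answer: -4/190343 ≈ -2.1015e-5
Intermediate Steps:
f = 2453/4 (f = -1/4*(-2453) = 2453/4 ≈ 613.25)
1/(-48199 + f) = 1/(-48199 + 2453/4) = 1/(-190343/4) = -4/190343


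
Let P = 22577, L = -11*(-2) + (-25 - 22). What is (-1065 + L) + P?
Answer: 21487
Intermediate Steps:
L = -25 (L = 22 - 47 = -25)
(-1065 + L) + P = (-1065 - 25) + 22577 = -1090 + 22577 = 21487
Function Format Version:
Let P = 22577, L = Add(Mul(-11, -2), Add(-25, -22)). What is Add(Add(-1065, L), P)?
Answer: 21487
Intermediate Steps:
L = -25 (L = Add(22, -47) = -25)
Add(Add(-1065, L), P) = Add(Add(-1065, -25), 22577) = Add(-1090, 22577) = 21487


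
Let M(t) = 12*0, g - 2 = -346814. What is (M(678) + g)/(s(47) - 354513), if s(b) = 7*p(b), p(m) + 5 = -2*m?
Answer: 57802/59201 ≈ 0.97637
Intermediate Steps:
g = -346812 (g = 2 - 346814 = -346812)
p(m) = -5 - 2*m
M(t) = 0
s(b) = -35 - 14*b (s(b) = 7*(-5 - 2*b) = -35 - 14*b)
(M(678) + g)/(s(47) - 354513) = (0 - 346812)/((-35 - 14*47) - 354513) = -346812/((-35 - 658) - 354513) = -346812/(-693 - 354513) = -346812/(-355206) = -346812*(-1/355206) = 57802/59201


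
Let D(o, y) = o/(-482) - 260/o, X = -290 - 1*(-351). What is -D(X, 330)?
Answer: 129041/29402 ≈ 4.3888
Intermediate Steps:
X = 61 (X = -290 + 351 = 61)
D(o, y) = -260/o - o/482 (D(o, y) = o*(-1/482) - 260/o = -o/482 - 260/o = -260/o - o/482)
-D(X, 330) = -(-260/61 - 1/482*61) = -(-260*1/61 - 61/482) = -(-260/61 - 61/482) = -1*(-129041/29402) = 129041/29402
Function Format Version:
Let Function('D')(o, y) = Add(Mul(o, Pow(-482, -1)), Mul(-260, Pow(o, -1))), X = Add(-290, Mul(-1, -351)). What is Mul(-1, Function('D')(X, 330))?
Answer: Rational(129041, 29402) ≈ 4.3888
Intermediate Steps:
X = 61 (X = Add(-290, 351) = 61)
Function('D')(o, y) = Add(Mul(-260, Pow(o, -1)), Mul(Rational(-1, 482), o)) (Function('D')(o, y) = Add(Mul(o, Rational(-1, 482)), Mul(-260, Pow(o, -1))) = Add(Mul(Rational(-1, 482), o), Mul(-260, Pow(o, -1))) = Add(Mul(-260, Pow(o, -1)), Mul(Rational(-1, 482), o)))
Mul(-1, Function('D')(X, 330)) = Mul(-1, Add(Mul(-260, Pow(61, -1)), Mul(Rational(-1, 482), 61))) = Mul(-1, Add(Mul(-260, Rational(1, 61)), Rational(-61, 482))) = Mul(-1, Add(Rational(-260, 61), Rational(-61, 482))) = Mul(-1, Rational(-129041, 29402)) = Rational(129041, 29402)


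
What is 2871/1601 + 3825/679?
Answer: 8073234/1087079 ≈ 7.4265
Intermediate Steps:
2871/1601 + 3825/679 = 8073234/1087079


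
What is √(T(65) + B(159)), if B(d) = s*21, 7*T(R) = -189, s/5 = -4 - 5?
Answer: 18*I*√3 ≈ 31.177*I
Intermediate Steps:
s = -45 (s = 5*(-4 - 5) = 5*(-9) = -45)
T(R) = -27 (T(R) = (⅐)*(-189) = -27)
B(d) = -945 (B(d) = -45*21 = -945)
√(T(65) + B(159)) = √(-27 - 945) = √(-972) = 18*I*√3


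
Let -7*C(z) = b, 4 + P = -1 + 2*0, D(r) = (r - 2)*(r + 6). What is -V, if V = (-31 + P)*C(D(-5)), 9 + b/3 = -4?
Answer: 1404/7 ≈ 200.57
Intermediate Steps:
b = -39 (b = -27 + 3*(-4) = -27 - 12 = -39)
D(r) = (-2 + r)*(6 + r)
P = -5 (P = -4 + (-1 + 2*0) = -4 + (-1 + 0) = -4 - 1 = -5)
C(z) = 39/7 (C(z) = -⅐*(-39) = 39/7)
V = -1404/7 (V = (-31 - 5)*(39/7) = -36*39/7 = -1404/7 ≈ -200.57)
-V = -1*(-1404/7) = 1404/7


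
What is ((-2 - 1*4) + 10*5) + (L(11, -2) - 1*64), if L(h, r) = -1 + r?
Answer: -23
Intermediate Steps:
((-2 - 1*4) + 10*5) + (L(11, -2) - 1*64) = ((-2 - 1*4) + 10*5) + ((-1 - 2) - 1*64) = ((-2 - 4) + 50) + (-3 - 64) = (-6 + 50) - 67 = 44 - 67 = -23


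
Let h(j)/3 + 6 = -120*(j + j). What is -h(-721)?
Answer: -519102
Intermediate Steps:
h(j) = -18 - 720*j (h(j) = -18 + 3*(-120*(j + j)) = -18 + 3*(-240*j) = -18 - 720*j)
-h(-721) = -(-18 - 720*(-721)) = -(-18 + 519120) = -1*519102 = -519102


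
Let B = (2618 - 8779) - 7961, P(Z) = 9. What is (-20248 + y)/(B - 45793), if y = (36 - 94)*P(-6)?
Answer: 4154/11983 ≈ 0.34666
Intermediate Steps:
y = -522 (y = (36 - 94)*9 = -58*9 = -522)
B = -14122 (B = -6161 - 7961 = -14122)
(-20248 + y)/(B - 45793) = (-20248 - 522)/(-14122 - 45793) = -20770/(-59915) = -20770*(-1/59915) = 4154/11983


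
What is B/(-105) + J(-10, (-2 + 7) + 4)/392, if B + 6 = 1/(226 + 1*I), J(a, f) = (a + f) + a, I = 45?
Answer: 9257/318696 ≈ 0.029046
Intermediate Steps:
J(a, f) = f + 2*a
B = -1625/271 (B = -6 + 1/(226 + 1*45) = -6 + 1/(226 + 45) = -6 + 1/271 = -1625/271 ≈ -5.9963)
B/(-105) + J(-10, (-2 + 7) + 4)/392 = -1625/271/(-105) + (((-2 + 7) + 4) + 2*(-10))/392 = -1625/271*(-1/105) + ((5 + 4) - 20)*(1/392) = 325/5691 + (9 - 20)*(1/392) = 325/5691 - 11*1/392 = 325/5691 - 11/392 = 9257/318696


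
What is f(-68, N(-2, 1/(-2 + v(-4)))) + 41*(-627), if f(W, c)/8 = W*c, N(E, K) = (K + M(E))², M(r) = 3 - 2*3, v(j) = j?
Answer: -280459/9 ≈ -31162.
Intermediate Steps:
M(r) = -3 (M(r) = 3 - 6 = -3)
N(E, K) = (-3 + K)² (N(E, K) = (K - 3)² = (-3 + K)²)
f(W, c) = 8*W*c (f(W, c) = 8*(W*c) = 8*W*c)
f(-68, N(-2, 1/(-2 + v(-4)))) + 41*(-627) = 8*(-68)*(-3 + 1/(-2 - 4))² + 41*(-627) = 8*(-68)*(-3 + 1/(-6))² - 25707 = 8*(-68)*(-3 - ⅙)² - 25707 = 8*(-68)*(-19/6)² - 25707 = 8*(-68)*(361/36) - 25707 = -49096/9 - 25707 = -280459/9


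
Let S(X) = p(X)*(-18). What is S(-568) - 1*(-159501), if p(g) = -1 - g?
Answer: 149295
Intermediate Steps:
S(X) = 18 + 18*X (S(X) = (-1 - X)*(-18) = 18 + 18*X)
S(-568) - 1*(-159501) = (18 + 18*(-568)) - 1*(-159501) = (18 - 10224) + 159501 = -10206 + 159501 = 149295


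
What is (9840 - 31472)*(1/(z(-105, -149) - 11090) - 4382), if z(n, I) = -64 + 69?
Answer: 1050762956672/11085 ≈ 9.4791e+7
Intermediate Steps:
z(n, I) = 5
(9840 - 31472)*(1/(z(-105, -149) - 11090) - 4382) = (9840 - 31472)*(1/(5 - 11090) - 4382) = -21632*(1/(-11085) - 4382) = -21632*(-1/11085 - 4382) = -21632*(-48574471/11085) = 1050762956672/11085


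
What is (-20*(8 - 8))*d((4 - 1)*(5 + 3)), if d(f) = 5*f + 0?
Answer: 0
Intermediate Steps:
d(f) = 5*f
(-20*(8 - 8))*d((4 - 1)*(5 + 3)) = (-20*(8 - 8))*(5*((4 - 1)*(5 + 3))) = (-20*0)*(5*(3*8)) = 0*(5*24) = 0*120 = 0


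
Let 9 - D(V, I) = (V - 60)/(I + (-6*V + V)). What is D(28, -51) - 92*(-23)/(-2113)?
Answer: 3160475/403583 ≈ 7.8310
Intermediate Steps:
D(V, I) = 9 - (-60 + V)/(I - 5*V) (D(V, I) = 9 - (V - 60)/(I + (-6*V + V)) = 9 - (-60 + V)/(I - 5*V))
D(28, -51) - 92*(-23)/(-2113) = (60 - 46*28 + 9*(-51))/(-51 - 5*28) - 92*(-23)/(-2113) = (60 - 1288 - 459)/(-51 - 140) - (-2116)*(-1)/2113 = -1687/(-191) - 1*2116/2113 = -1/191*(-1687) - 2116/2113 = 1687/191 - 2116/2113 = 3160475/403583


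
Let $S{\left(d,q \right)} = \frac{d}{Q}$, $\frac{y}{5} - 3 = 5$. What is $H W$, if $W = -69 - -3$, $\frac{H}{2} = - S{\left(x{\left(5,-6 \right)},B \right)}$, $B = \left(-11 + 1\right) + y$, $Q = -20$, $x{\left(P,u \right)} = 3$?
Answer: $- \frac{99}{5} \approx -19.8$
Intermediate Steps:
$y = 40$ ($y = 15 + 5 \cdot 5 = 15 + 25 = 40$)
$B = 30$ ($B = \left(-11 + 1\right) + 40 = -10 + 40 = 30$)
$S{\left(d,q \right)} = - \frac{d}{20}$ ($S{\left(d,q \right)} = \frac{d}{-20} = d \left(- \frac{1}{20}\right) = - \frac{d}{20}$)
$H = \frac{3}{10}$ ($H = 2 \left(- \frac{\left(-1\right) 3}{20}\right) = 2 \left(\left(-1\right) \left(- \frac{3}{20}\right)\right) = 2 \cdot \frac{3}{20} = \frac{3}{10} \approx 0.3$)
$W = -66$ ($W = -69 + 3 = -66$)
$H W = \frac{3}{10} \left(-66\right) = - \frac{99}{5}$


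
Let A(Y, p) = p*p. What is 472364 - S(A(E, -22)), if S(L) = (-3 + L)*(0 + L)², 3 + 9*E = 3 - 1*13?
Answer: -112204772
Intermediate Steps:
E = -13/9 (E = -⅓ + (3 - 1*13)/9 = -⅓ + (3 - 13)/9 = -⅓ + (⅑)*(-10) = -⅓ - 10/9 = -13/9 ≈ -1.4444)
A(Y, p) = p²
S(L) = L²*(-3 + L) (S(L) = (-3 + L)*L² = L²*(-3 + L))
472364 - S(A(E, -22)) = 472364 - ((-22)²)²*(-3 + (-22)²) = 472364 - 484²*(-3 + 484) = 472364 - 234256*481 = 472364 - 1*112677136 = 472364 - 112677136 = -112204772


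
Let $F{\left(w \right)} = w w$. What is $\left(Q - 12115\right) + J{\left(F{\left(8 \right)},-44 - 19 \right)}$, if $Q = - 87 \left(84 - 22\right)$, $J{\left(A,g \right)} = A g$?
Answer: $-21541$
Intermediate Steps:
$F{\left(w \right)} = w^{2}$
$Q = -5394$ ($Q = \left(-87\right) 62 = -5394$)
$\left(Q - 12115\right) + J{\left(F{\left(8 \right)},-44 - 19 \right)} = \left(-5394 - 12115\right) + 8^{2} \left(-44 - 19\right) = -17509 + 64 \left(-63\right) = -17509 - 4032 = -21541$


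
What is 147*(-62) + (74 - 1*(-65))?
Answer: -8975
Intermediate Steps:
147*(-62) + (74 - 1*(-65)) = -9114 + (74 + 65) = -9114 + 139 = -8975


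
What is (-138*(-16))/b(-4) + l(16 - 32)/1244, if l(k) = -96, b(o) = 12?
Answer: 57200/311 ≈ 183.92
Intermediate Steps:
(-138*(-16))/b(-4) + l(16 - 32)/1244 = -138*(-16)/12 - 96/1244 = 2208*(1/12) - 96*1/1244 = 184 - 24/311 = 57200/311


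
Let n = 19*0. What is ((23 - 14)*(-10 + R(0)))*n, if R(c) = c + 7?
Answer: 0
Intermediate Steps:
R(c) = 7 + c
n = 0
((23 - 14)*(-10 + R(0)))*n = ((23 - 14)*(-10 + (7 + 0)))*0 = (9*(-10 + 7))*0 = (9*(-3))*0 = -27*0 = 0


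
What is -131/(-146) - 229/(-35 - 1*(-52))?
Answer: -31207/2482 ≈ -12.573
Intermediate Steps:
-131/(-146) - 229/(-35 - 1*(-52)) = -131*(-1/146) - 229/(-35 + 52) = 131/146 - 229/17 = -31207/2482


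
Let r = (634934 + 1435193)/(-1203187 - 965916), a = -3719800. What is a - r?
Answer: -8068627269273/2169103 ≈ -3.7198e+6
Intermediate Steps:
r = -2070127/2169103 (r = 2070127/(-2169103) = 2070127*(-1/2169103) = -2070127/2169103 ≈ -0.95437)
a - r = -3719800 - 1*(-2070127/2169103) = -3719800 + 2070127/2169103 = -8068627269273/2169103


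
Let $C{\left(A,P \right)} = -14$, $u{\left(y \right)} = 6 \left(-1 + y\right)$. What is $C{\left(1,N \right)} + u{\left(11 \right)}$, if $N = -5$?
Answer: $46$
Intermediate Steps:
$u{\left(y \right)} = -6 + 6 y$
$C{\left(1,N \right)} + u{\left(11 \right)} = -14 + \left(-6 + 6 \cdot 11\right) = -14 + \left(-6 + 66\right) = -14 + 60 = 46$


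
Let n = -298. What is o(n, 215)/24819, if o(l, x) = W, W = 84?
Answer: 28/8273 ≈ 0.0033845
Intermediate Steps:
o(l, x) = 84
o(n, 215)/24819 = 84/24819 = 84*(1/24819) = 28/8273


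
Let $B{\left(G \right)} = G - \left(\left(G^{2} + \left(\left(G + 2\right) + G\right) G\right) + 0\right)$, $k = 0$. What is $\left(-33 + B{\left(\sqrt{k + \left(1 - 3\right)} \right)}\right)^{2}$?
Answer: $727 + 54 i \sqrt{2} \approx 727.0 + 76.368 i$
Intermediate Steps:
$B{\left(G \right)} = G - G^{2} - G \left(2 + 2 G\right)$ ($B{\left(G \right)} = G - \left(\left(G^{2} + \left(\left(2 + G\right) + G\right) G\right) + 0\right) = G - \left(\left(G^{2} + \left(2 + 2 G\right) G\right) + 0\right) = G - \left(\left(G^{2} + G \left(2 + 2 G\right)\right) + 0\right) = G - \left(G^{2} + G \left(2 + 2 G\right)\right) = G - G^{2} - G \left(2 + 2 G\right)$)
$\left(-33 + B{\left(\sqrt{k + \left(1 - 3\right)} \right)}\right)^{2} = \left(-33 - \sqrt{0 + \left(1 - 3\right)} \left(1 + 3 \sqrt{0 + \left(1 - 3\right)}\right)\right)^{2} = \left(-33 - \sqrt{0 - 2} \left(1 + 3 \sqrt{0 - 2}\right)\right)^{2} = \left(-33 - \sqrt{-2} \left(1 + 3 \sqrt{-2}\right)\right)^{2} = \left(-33 - i \sqrt{2} \left(1 + 3 i \sqrt{2}\right)\right)^{2}$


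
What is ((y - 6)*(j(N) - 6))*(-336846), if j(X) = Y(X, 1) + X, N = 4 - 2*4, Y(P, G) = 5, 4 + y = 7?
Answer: -5052690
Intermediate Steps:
y = 3 (y = -4 + 7 = 3)
N = -4 (N = 4 - 8 = -4)
j(X) = 5 + X
((y - 6)*(j(N) - 6))*(-336846) = ((3 - 6)*((5 - 4) - 6))*(-336846) = -3*(1 - 6)*(-336846) = -3*(-5)*(-336846) = 15*(-336846) = -5052690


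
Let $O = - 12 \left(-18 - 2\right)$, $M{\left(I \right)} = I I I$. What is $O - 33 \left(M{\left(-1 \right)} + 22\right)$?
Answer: $-453$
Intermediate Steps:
$M{\left(I \right)} = I^{3}$ ($M{\left(I \right)} = I^{2} I = I^{3}$)
$O = 240$ ($O = \left(-12\right) \left(-20\right) = 240$)
$O - 33 \left(M{\left(-1 \right)} + 22\right) = 240 - 33 \left(\left(-1\right)^{3} + 22\right) = 240 - 33 \left(-1 + 22\right) = 240 - 693 = -453$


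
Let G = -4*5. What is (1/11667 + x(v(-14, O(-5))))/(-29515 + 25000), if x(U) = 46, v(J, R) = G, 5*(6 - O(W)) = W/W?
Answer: -1783/175005 ≈ -0.010188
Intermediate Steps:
O(W) = 29/5 (O(W) = 6 - W/(5*W) = 6 - ⅕*1 = 6 - ⅕ = 29/5)
G = -20
v(J, R) = -20
(1/11667 + x(v(-14, O(-5))))/(-29515 + 25000) = (1/11667 + 46)/(-29515 + 25000) = (1/11667 + 46)/(-4515) = (536683/11667)*(-1/4515) = -1783/175005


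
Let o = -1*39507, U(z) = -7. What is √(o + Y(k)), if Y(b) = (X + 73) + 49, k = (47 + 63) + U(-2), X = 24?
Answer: I*√39361 ≈ 198.4*I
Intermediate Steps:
k = 103 (k = (47 + 63) - 7 = 110 - 7 = 103)
Y(b) = 146 (Y(b) = (24 + 73) + 49 = 97 + 49 = 146)
o = -39507
√(o + Y(k)) = √(-39507 + 146) = √(-39361) = I*√39361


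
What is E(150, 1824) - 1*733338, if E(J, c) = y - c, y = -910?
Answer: -736072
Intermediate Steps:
E(J, c) = -910 - c
E(150, 1824) - 1*733338 = (-910 - 1*1824) - 1*733338 = (-910 - 1824) - 733338 = -2734 - 733338 = -736072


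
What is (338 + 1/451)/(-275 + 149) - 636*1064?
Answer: -1831168283/2706 ≈ -6.7671e+5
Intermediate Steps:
(338 + 1/451)/(-275 + 149) - 636*1064 = (338 + 1/451)/(-126) - 676704 = (152439/451)*(-1/126) - 676704 = -7259/2706 - 676704 = -1831168283/2706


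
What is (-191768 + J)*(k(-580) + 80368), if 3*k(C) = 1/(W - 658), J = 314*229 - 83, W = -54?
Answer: -20590484007415/2136 ≈ -9.6397e+9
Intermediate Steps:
J = 71823 (J = 71906 - 83 = 71823)
k(C) = -1/2136 (k(C) = 1/(3*(-54 - 658)) = (⅓)/(-712) = (⅓)*(-1/712) = -1/2136)
(-191768 + J)*(k(-580) + 80368) = (-191768 + 71823)*(-1/2136 + 80368) = -119945*171666047/2136 = -20590484007415/2136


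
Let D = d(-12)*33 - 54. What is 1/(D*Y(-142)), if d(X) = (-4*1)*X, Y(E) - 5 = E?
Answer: -1/209610 ≈ -4.7708e-6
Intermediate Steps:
Y(E) = 5 + E
d(X) = -4*X
D = 1530 (D = -4*(-12)*33 - 54 = 48*33 - 54 = 1584 - 54 = 1530)
1/(D*Y(-142)) = 1/(1530*(5 - 142)) = (1/1530)/(-137) = (1/1530)*(-1/137) = -1/209610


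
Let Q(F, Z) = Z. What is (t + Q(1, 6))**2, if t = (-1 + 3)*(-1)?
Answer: 16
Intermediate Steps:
t = -2 (t = 2*(-1) = -2)
(t + Q(1, 6))**2 = (-2 + 6)**2 = 4**2 = 16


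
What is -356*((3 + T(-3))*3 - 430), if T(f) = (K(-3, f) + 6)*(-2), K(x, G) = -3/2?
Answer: 159488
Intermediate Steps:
K(x, G) = -3/2 (K(x, G) = -3*1/2 = -3/2)
T(f) = -9 (T(f) = (-3/2 + 6)*(-2) = (9/2)*(-2) = -9)
-356*((3 + T(-3))*3 - 430) = -356*((3 - 9)*3 - 430) = -356*(-6*3 - 430) = -356*(-18 - 430) = -356*(-448) = 159488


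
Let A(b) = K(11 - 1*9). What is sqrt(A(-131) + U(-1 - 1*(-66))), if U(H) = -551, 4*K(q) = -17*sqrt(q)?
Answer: sqrt(-2204 - 17*sqrt(2))/2 ≈ 23.601*I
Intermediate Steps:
K(q) = -17*sqrt(q)/4 (K(q) = (-17*sqrt(q))/4 = -17*sqrt(q)/4)
A(b) = -17*sqrt(2)/4 (A(b) = -17*sqrt(11 - 1*9)/4 = -17*sqrt(11 - 9)/4 = -17*sqrt(2)/4)
sqrt(A(-131) + U(-1 - 1*(-66))) = sqrt(-17*sqrt(2)/4 - 551) = sqrt(-551 - 17*sqrt(2)/4)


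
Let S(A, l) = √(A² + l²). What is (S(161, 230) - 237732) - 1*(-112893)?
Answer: -124839 + 23*√149 ≈ -1.2456e+5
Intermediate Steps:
(S(161, 230) - 237732) - 1*(-112893) = (√(161² + 230²) - 237732) - 1*(-112893) = (√(25921 + 52900) - 237732) + 112893 = (√78821 - 237732) + 112893 = (23*√149 - 237732) + 112893 = (-237732 + 23*√149) + 112893 = -124839 + 23*√149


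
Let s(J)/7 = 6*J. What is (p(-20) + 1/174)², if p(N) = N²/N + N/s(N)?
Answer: 16434916/41209 ≈ 398.82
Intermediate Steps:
s(J) = 42*J (s(J) = 7*(6*J) = 42*J)
p(N) = 1/42 + N (p(N) = N²/N + N/((42*N)) = N + N*(1/(42*N)) = N + 1/42 = 1/42 + N)
(p(-20) + 1/174)² = ((1/42 - 20) + 1/174)² = (-839/42 + 1/174)² = (-4054/203)² = 16434916/41209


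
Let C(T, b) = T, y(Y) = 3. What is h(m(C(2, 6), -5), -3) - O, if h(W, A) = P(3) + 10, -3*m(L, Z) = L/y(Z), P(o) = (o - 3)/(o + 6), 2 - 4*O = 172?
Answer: 105/2 ≈ 52.500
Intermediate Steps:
O = -85/2 (O = 1/2 - 1/4*172 = 1/2 - 43 = -85/2 ≈ -42.500)
P(o) = (-3 + o)/(6 + o)
m(L, Z) = -L/9 (m(L, Z) = -L/(3*3) = -L/9)
h(W, A) = 10 (h(W, A) = (-3 + 3)/(6 + 3) + 10 = 0/9 + 10 = (1/9)*0 + 10 = 0 + 10 = 10)
h(m(C(2, 6), -5), -3) - O = 10 - 1*(-85/2) = 10 + 85/2 = 105/2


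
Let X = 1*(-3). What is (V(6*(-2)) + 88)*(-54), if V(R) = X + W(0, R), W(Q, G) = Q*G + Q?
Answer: -4590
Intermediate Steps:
X = -3
W(Q, G) = Q + G*Q (W(Q, G) = G*Q + Q = Q + G*Q)
V(R) = -3 (V(R) = -3 + 0*(1 + R) = -3 + 0 = -3)
(V(6*(-2)) + 88)*(-54) = (-3 + 88)*(-54) = 85*(-54) = -4590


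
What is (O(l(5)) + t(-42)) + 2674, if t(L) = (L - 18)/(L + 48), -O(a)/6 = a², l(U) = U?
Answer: 2514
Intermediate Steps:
O(a) = -6*a²
t(L) = (-18 + L)/(48 + L)
(O(l(5)) + t(-42)) + 2674 = (-6*5² + (-18 - 42)/(48 - 42)) + 2674 = (-6*25 - 60/6) + 2674 = (-150 + (⅙)*(-60)) + 2674 = (-150 - 10) + 2674 = -160 + 2674 = 2514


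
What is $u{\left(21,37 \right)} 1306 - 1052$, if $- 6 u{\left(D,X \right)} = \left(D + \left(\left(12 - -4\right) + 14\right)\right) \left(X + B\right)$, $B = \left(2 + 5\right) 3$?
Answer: $-644910$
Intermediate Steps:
$B = 21$ ($B = 7 \cdot 3 = 21$)
$u{\left(D,X \right)} = - \frac{\left(21 + X\right) \left(30 + D\right)}{6}$ ($u{\left(D,X \right)} = - \frac{\left(D + \left(\left(12 - -4\right) + 14\right)\right) \left(X + 21\right)}{6} = - \frac{\left(D + \left(\left(12 + 4\right) + 14\right)\right) \left(21 + X\right)}{6} = - \frac{\left(D + \left(16 + 14\right)\right) \left(21 + X\right)}{6} = - \frac{\left(D + 30\right) \left(21 + X\right)}{6} = - \frac{\left(30 + D\right) \left(21 + X\right)}{6} = - \frac{\left(21 + X\right) \left(30 + D\right)}{6}$)
$u{\left(21,37 \right)} 1306 - 1052 = \left(-105 - 185 - \frac{147}{2} - \frac{7}{2} \cdot 37\right) 1306 - 1052 = \left(-105 - 185 - \frac{147}{2} - \frac{259}{2}\right) 1306 - 1052 = \left(-493\right) 1306 - 1052 = -643858 - 1052 = -644910$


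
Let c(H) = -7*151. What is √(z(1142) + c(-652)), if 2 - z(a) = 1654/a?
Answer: 4*I*√21527842/571 ≈ 32.503*I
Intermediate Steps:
c(H) = -1057
z(a) = 2 - 1654/a
√(z(1142) + c(-652)) = √((2 - 1654/1142) - 1057) = √((2 - 1654*1/1142) - 1057) = √((2 - 827/571) - 1057) = √(315/571 - 1057) = √(-603232/571) = 4*I*√21527842/571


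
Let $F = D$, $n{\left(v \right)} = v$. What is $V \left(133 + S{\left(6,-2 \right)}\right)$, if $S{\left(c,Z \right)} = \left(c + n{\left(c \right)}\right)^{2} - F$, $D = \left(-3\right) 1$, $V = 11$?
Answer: $3080$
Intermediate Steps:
$D = -3$
$F = -3$
$S{\left(c,Z \right)} = 3 + 4 c^{2}$ ($S{\left(c,Z \right)} = \left(c + c\right)^{2} - -3 = \left(2 c\right)^{2} + 3 = 4 c^{2} + 3 = 3 + 4 c^{2}$)
$V \left(133 + S{\left(6,-2 \right)}\right) = 11 \left(133 + \left(3 + 4 \cdot 6^{2}\right)\right) = 11 \left(133 + \left(3 + 4 \cdot 36\right)\right) = 11 \left(133 + \left(3 + 144\right)\right) = 11 \left(133 + 147\right) = 11 \cdot 280 = 3080$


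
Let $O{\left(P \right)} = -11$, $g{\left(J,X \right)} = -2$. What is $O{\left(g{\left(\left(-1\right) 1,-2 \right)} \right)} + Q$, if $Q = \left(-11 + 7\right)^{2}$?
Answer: $5$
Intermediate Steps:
$Q = 16$ ($Q = \left(-4\right)^{2} = 16$)
$O{\left(g{\left(\left(-1\right) 1,-2 \right)} \right)} + Q = -11 + 16 = 5$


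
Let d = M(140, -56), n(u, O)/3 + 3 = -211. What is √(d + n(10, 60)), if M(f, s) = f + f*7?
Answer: √478 ≈ 21.863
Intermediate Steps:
n(u, O) = -642 (n(u, O) = -9 + 3*(-211) = -9 - 633 = -642)
M(f, s) = 8*f (M(f, s) = f + 7*f = 8*f)
d = 1120 (d = 8*140 = 1120)
√(d + n(10, 60)) = √(1120 - 642) = √478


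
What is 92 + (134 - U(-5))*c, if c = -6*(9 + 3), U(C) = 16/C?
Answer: -48932/5 ≈ -9786.4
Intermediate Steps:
c = -72 (c = -6*12 = -72)
92 + (134 - U(-5))*c = 92 + (134 - 16/(-5))*(-72) = 92 + (134 - 16*(-1)/5)*(-72) = 92 + (134 - 1*(-16/5))*(-72) = 92 + (134 + 16/5)*(-72) = 92 + (686/5)*(-72) = 92 - 49392/5 = -48932/5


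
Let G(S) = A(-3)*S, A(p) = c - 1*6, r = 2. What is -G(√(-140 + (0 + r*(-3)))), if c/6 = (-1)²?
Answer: 0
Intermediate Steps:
c = 6 (c = 6*(-1)² = 6*1 = 6)
A(p) = 0 (A(p) = 6 - 1*6 = 6 - 6 = 0)
G(S) = 0 (G(S) = 0*S = 0)
-G(√(-140 + (0 + r*(-3)))) = -1*0 = 0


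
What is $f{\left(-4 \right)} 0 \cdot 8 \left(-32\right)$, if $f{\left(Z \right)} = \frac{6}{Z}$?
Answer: $0$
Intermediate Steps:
$f{\left(-4 \right)} 0 \cdot 8 \left(-32\right) = \frac{6}{-4} \cdot 0 \cdot 8 \left(-32\right) = 6 \left(- \frac{1}{4}\right) 0 \left(-32\right) = \left(- \frac{3}{2}\right) 0 \left(-32\right) = 0 \left(-32\right) = 0$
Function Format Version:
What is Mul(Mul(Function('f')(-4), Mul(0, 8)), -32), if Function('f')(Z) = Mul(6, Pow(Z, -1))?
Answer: 0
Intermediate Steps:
Mul(Mul(Function('f')(-4), Mul(0, 8)), -32) = Mul(Mul(Mul(6, Pow(-4, -1)), Mul(0, 8)), -32) = Mul(Mul(Mul(6, Rational(-1, 4)), 0), -32) = Mul(Mul(Rational(-3, 2), 0), -32) = Mul(0, -32) = 0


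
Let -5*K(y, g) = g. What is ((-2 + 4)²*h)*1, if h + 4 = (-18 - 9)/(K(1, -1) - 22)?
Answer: -1204/109 ≈ -11.046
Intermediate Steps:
K(y, g) = -g/5
h = -301/109 (h = -4 + (-18 - 9)/(-⅕*(-1) - 22) = -4 - 27/(⅕ - 22) = -4 - 27/(-109/5) = -4 - 27*(-5/109) = -4 + 135/109 = -301/109 ≈ -2.7615)
((-2 + 4)²*h)*1 = ((-2 + 4)²*(-301/109))*1 = (2²*(-301/109))*1 = (4*(-301/109))*1 = -1204/109*1 = -1204/109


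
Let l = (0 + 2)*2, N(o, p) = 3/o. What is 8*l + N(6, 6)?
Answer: 65/2 ≈ 32.500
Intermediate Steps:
l = 4 (l = 2*2 = 4)
8*l + N(6, 6) = 8*4 + 3/6 = 32 + 3*(⅙) = 32 + ½ = 65/2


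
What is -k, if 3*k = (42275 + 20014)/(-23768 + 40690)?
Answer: -20763/16922 ≈ -1.2270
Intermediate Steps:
k = 20763/16922 (k = ((42275 + 20014)/(-23768 + 40690))/3 = (62289/16922)/3 = (62289*(1/16922))/3 = (1/3)*(62289/16922) = 20763/16922 ≈ 1.2270)
-k = -1*20763/16922 = -20763/16922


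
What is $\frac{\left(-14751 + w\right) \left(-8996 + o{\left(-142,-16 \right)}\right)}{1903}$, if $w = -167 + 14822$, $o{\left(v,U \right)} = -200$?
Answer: $\frac{80256}{173} \approx 463.91$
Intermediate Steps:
$w = 14655$
$\frac{\left(-14751 + w\right) \left(-8996 + o{\left(-142,-16 \right)}\right)}{1903} = \frac{\left(-14751 + 14655\right) \left(-8996 - 200\right)}{1903} = \left(-96\right) \left(-9196\right) \frac{1}{1903} = 882816 \cdot \frac{1}{1903} = \frac{80256}{173}$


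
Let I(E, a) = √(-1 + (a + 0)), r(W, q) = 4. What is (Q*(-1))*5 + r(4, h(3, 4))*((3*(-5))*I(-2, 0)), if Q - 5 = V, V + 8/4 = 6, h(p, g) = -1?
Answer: -45 - 60*I ≈ -45.0 - 60.0*I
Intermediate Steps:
I(E, a) = √(-1 + a)
V = 4 (V = -2 + 6 = 4)
Q = 9 (Q = 5 + 4 = 9)
(Q*(-1))*5 + r(4, h(3, 4))*((3*(-5))*I(-2, 0)) = (9*(-1))*5 + 4*((3*(-5))*√(-1 + 0)) = -9*5 + 4*(-15*I) = -45 + 4*(-15*I) = -45 - 60*I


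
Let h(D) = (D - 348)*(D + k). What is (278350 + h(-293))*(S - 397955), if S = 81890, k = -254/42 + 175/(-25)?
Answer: -1049868580235/7 ≈ -1.4998e+11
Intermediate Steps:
k = -274/21 (k = -254*1/42 + 175*(-1/25) = -127/21 - 7 = -274/21 ≈ -13.048)
h(D) = (-348 + D)*(-274/21 + D) (h(D) = (D - 348)*(D - 274/21) = (-348 + D)*(-274/21 + D))
(278350 + h(-293))*(S - 397955) = (278350 + (31784/7 + (-293)² - 7582/21*(-293)))*(81890 - 397955) = (278350 + (31784/7 + 85849 + 2221526/21))*(-316065) = (278350 + 4119707/21)*(-316065) = (9965057/21)*(-316065) = -1049868580235/7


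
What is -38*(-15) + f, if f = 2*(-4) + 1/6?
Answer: 3373/6 ≈ 562.17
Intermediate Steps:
f = -47/6 (f = -8 + 1*(1/6) = -8 + 1/6 = -47/6 ≈ -7.8333)
-38*(-15) + f = -38*(-15) - 47/6 = 570 - 47/6 = 3373/6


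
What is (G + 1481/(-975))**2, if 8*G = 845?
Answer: 659387848729/60840000 ≈ 10838.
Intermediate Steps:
G = 845/8 (G = (1/8)*845 = 845/8 ≈ 105.63)
(G + 1481/(-975))**2 = (845/8 + 1481/(-975))**2 = (845/8 + 1481*(-1/975))**2 = (845/8 - 1481/975)**2 = (812027/7800)**2 = 659387848729/60840000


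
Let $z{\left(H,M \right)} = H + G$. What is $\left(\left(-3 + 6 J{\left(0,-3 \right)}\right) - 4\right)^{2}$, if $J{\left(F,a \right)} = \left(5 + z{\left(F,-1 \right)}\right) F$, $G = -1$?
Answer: $49$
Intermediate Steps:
$z{\left(H,M \right)} = -1 + H$ ($z{\left(H,M \right)} = H - 1 = -1 + H$)
$J{\left(F,a \right)} = F \left(4 + F\right)$ ($J{\left(F,a \right)} = \left(5 + \left(-1 + F\right)\right) F = \left(4 + F\right) F = F \left(4 + F\right)$)
$\left(\left(-3 + 6 J{\left(0,-3 \right)}\right) - 4\right)^{2} = \left(\left(-3 + 6 \cdot 0 \left(4 + 0\right)\right) - 4\right)^{2} = \left(\left(-3 + 6 \cdot 0 \cdot 4\right) - 4\right)^{2} = \left(\left(-3 + 6 \cdot 0\right) - 4\right)^{2} = \left(\left(-3 + 0\right) - 4\right)^{2} = \left(-3 - 4\right)^{2} = \left(-7\right)^{2} = 49$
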